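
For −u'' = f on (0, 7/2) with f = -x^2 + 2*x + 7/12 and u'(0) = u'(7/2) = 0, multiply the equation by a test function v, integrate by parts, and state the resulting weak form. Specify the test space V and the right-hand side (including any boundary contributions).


V = H^1(0, 7/2) (no boundary constraint on v; u is determined up to an additive constant); weak form: ∫_0^7/2 u'v' dx = ∫_0^7/2 (-x^2 + 2*x + 7/12) v dx for all v ∈ V.

Multiply both sides by a test function v and integrate from 0 to 7/2:
  ∫_0^7/2 −u''(x) v(x) dx = ∫_0^7/2 f(x) v(x) dx.
Integrate the LHS by parts once:
  ∫_0^7/2 −u'' v dx = −[u'(x) v(x)]_0^7/2 + ∫_0^7/2 u'(x) v'(x) dx.
Thus ∫_0^7/2 u'(x) v'(x) dx = ∫_0^7/2 f(x) v(x) dx + [u'(x) v(x)]_0^7/2.
Choose V so that boundary terms are either known or forced to vanish.
u has homogeneous Neumann: u'(0) = u'(7/2) = 0. So [u' v]_0^7/2 = 0·v(7/2) − 0·v(0) = 0 for any v; take V = H^1(0, 7/2).
Weak formulation: find u (satisfying any essential BC) such that ∫_0^7/2 u'(x) v'(x) dx = ∫_0^7/2 f v dx for all v ∈ V (homogeneous Neumann, so boundary terms vanish).
Substituting f(x) = -x^2 + 2*x + 7/12, the right-hand side is ∫_0^7/2 (-x^2 + 2*x + 7/12) v dx.
Compatibility check (pure Neumann): taking v ≡ 1 ∈ V gives 0 = ∫_0^7/2 f dx + (0) − (0), i.e. ∫_0^7/2 f dx must equal u'(0) − u'(7/2) = 0. Indeed ∫_0^7/2 (-x^2 + 2*x + 7/12) dx = 0, so the data are compatible. The solution is then unique only up to an additive constant (fix it e.g. by requiring ∫_0^7/2 u dx = 0).


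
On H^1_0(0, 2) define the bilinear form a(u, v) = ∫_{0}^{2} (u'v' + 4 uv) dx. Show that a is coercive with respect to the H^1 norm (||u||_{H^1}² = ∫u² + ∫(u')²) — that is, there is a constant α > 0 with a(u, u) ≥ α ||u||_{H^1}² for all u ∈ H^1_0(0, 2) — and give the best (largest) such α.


α = 1

Coercivity of a(·,·) on H^1_0(0, 2) means a(u, u) ≥ α ||u||_{H^1}² for every u ∈ H^1_0.
The interval has length L = 2, and Poincaré/coercivity depend only on L. Here a(u, u) = ∫(u')² + (4)·∫u².
Here c = 4 ≥ 1, so a(u,u) = ∫(u')² + c∫u² ≥ ∫(u')² + ∫u² = ||u||_{H^1}², i.e. α = 1 works. No larger α is possible: a(u,u) ≥ α||u||_{H^1}² means (1−α)∫(u')² ≥ (α−c)∫u², and for the modes u_n = sin(nπ(x−x₀)/L) (x₀ the left endpoint) one has ∫u_n²/∫(u_n')² = (L/(nπ))² → 0, so a(u_n,u_n)/||u_n||_{H^1}² → 1. Hence the optimal constant is α = 1.
Therefore α = 1.


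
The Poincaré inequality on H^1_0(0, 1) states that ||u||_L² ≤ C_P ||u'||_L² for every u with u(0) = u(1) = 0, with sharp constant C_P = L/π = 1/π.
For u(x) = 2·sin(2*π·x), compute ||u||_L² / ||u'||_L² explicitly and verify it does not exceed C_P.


||u||_L² / ||u'||_L² = 1/(2*π) < C_P = 1/π.

u(x) = 2·sin(2*π·x), so u'(x) = 4*π*cos(2*π*x).
Writing u(x) = A·sin(kπx/L) with A = 2 and k = 2, use ∫_0^L sin²(kπx/L) dx = L/2 and ∫_0^L cos²(kπx/L) dx = L/2.
u² = 4·sin²(2*π·x) and (u')² = 16*π^2·cos²(2*π·x), and each of sin², cos² integrates to L/2 = 1/2 over (0, 1).
∫_0^1 u² dx = 2, so ||u||_L² = sqrt(2).
∫_0^1 (u')² dx = 8*π^2, so ||u'||_L² = 2*sqrt(2)*π.
Ratio ||u||_L² / ||u'||_L² = 1/(2*π).
Sharp Poincaré constant on H^1_0(0, 1) is C_P = L/π = 1/π, achieved by sin(π·x).
This is the k = 2 harmonic; the ratio L/(kπ) is strictly less than C_P = L/π, consistent with the sharp inequality ||u||_L² ≤ C_P ||u'||_L².


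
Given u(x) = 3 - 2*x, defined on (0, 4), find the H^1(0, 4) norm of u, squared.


||u||_{H^1}^2 = 124/3

The H^1 norm (squared) on an interval (0, L) is
  ||u||_{H^1}^2 = ∫_0^L u(x)^2 dx + ∫_0^L u'(x)^2 dx.
Compute u'(x) = -2.
Then u(x)^2 = 4*x**2 - 12*x + 9 and u'(x)^2 = 4.
Integrate each monomial from 0 to 4 using ∫_0^4 c·x^n dx = c·4^(n+1)/(n+1):
  ∫_0^4 u(x)^2 dx = ∫_0^4 (4*x^2 - 12*x + 9) dx. Term by term:
    ∫_0^4 4*x^2 dx = 256/3;  ∫_0^4 -12*x dx = -96;  ∫_0^4 9 dx = 36.
  Sum: 256/3 − 96 + 36 = 76/3.
  ∫_0^4 u'(x)^2 dx = ∫_0^4 (4) dx. Term by term:
    ∫_0^4 4 dx = 16.
Adding: ||u||_{H^1}^2 = 76/3 + 16 = 124/3.


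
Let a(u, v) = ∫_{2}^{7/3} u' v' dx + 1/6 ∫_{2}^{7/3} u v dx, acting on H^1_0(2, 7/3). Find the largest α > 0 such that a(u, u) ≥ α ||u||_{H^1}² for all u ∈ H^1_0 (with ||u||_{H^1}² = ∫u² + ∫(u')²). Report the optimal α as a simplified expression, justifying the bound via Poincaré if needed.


α = (1 + 54*π^2)/(6*(1 + 9*π^2))

Coercivity of a(·,·) on H^1_0(2, 7/3) means a(u, u) ≥ α ||u||_{H^1}² for every u ∈ H^1_0.
The interval has length L = 1/3, and Poincaré/coercivity depend only on L. Here a(u, u) = ∫(u')² + (1/6)·∫u².
Here 0 < c = 1/6 < 1. The condition a(u,u) ≥ α||u||_{H^1}² reads (1−α)∫(u')² ≥ (α−c)∫u². Any admissible α is ≤ 1 (rapidly oscillating u have ∫u²/∫(u')² → 0), and α = 1 would force 0 ≥ (1−c)∫u², impossible since c < 1; so 1−α > 0. By the sharp Poincaré inequality on H^1_0 of an interval of length L, ∫(u')² ≥ (π/L)²∫u² with equality for the first sine mode sin(π(x−x₀)/L) (x₀ the left endpoint), so the inequality holds for all u iff (1−α)(π/L)² ≥ α − c, i.e. α ≤ ((π/L)² + c)/((π/L)² + 1) = (1 + c(L/π)²)/(1 + (L/π)²). With (π/L)² = 9*π^2 and c = 1/6, the largest admissible constant is α = ((π/L)² + c)/((π/L)² + 1).
Simplifying, α = (1 + 54*π^2)/(6*(1 + 9*π^2)).


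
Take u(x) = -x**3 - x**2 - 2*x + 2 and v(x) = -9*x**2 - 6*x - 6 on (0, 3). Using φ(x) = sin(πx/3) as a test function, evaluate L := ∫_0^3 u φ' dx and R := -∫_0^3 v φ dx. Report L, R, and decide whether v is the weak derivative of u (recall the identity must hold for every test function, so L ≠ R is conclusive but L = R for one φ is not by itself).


LHS = -324/π^3 + 111/π, RHS = -972/π^3 + 333/π. No, v is not the weak derivative of u.

u(x) = -x**3 - x**2 - 2*x + 2, classical derivative u'(x) = -3*x**2 - 2*x - 2.
φ(x) = sin(πx/3), so φ'(x) = π*cos(π*x/3)/3.
Note φ(0) = φ(3) = 0, so the boundary term u·φ vanishes.
LHS = ∫_0^3 u(x) φ'(x) dx = ∫_0^3 (-π*x^3*cos(π*x/3)/3 - π*x^2*cos(π*x/3)/3 - 2*π*x*cos(π*x/3)/3 + 2*π*cos(π*x/3)/3) dx. Term by term:
  ∫_0^3 2*π*cos(π*x/3)/3 dx = 0;  ∫_0^3 -2*π*x*cos(π*x/3)/3 dx = 12/π;  ∫_0^3 -π*x^2*cos(π*x/3)/3 dx = 18/π;
  ∫_0^3 -π*x^3*cos(π*x/3)/3 dx = -324/π^3 + 81/π.
Sum: 0 + 12/π + 18/π + -324/π^3 + 81/π = -324/π^3 + 111/π.
So LHS = -324/π^3 + 111/π.
∫_0^3 v(x) φ(x) dx = ∫_0^3 (-9*x^2*sin(π*x/3) - 6*x*sin(π*x/3) - 6*sin(π*x/3)) dx. Term by term:
  ∫_0^3 -6*sin(π*x/3) dx = -36/π;  ∫_0^3 -9*x^2*sin(π*x/3) dx = -243/π + 972/π^3;  ∫_0^3 -6*x*sin(π*x/3) dx = -54/π.
Sum: -36/π + -243/π + 972/π^3 − 54/π = -333/π + 972/π^3.
So RHS = -∫_0^3 v(x) φ(x) dx = -972/π^3 + 333/π.
LHS − RHS = -222/π + 648/π^3 ≠ 0, so the identity fails.
(For a valid weak derivative the identity must hold for EVERY test function, in particular this one. The failure shows v is NOT the weak derivative of u.)
Correct weak derivative would be u'(x) = -3*x**2 - 2*x - 2.


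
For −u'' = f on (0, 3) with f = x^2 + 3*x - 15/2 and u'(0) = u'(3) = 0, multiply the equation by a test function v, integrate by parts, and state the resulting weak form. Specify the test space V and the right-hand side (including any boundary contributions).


V = H^1(0, 3) (no boundary constraint on v; u is determined up to an additive constant); weak form: ∫_0^3 u'v' dx = ∫_0^3 (x^2 + 3*x - 15/2) v dx for all v ∈ V.

Multiply both sides by a test function v and integrate from 0 to 3:
  ∫_0^3 −u''(x) v(x) dx = ∫_0^3 f(x) v(x) dx.
Integrate the LHS by parts once:
  ∫_0^3 −u'' v dx = −[u'(x) v(x)]_0^3 + ∫_0^3 u'(x) v'(x) dx.
Thus ∫_0^3 u'(x) v'(x) dx = ∫_0^3 f(x) v(x) dx + [u'(x) v(x)]_0^3.
Choose V so that boundary terms are either known or forced to vanish.
u has homogeneous Neumann: u'(0) = u'(3) = 0. So [u' v]_0^3 = 0·v(3) − 0·v(0) = 0 for any v; take V = H^1(0, 3).
Weak formulation: find u (satisfying any essential BC) such that ∫_0^3 u'(x) v'(x) dx = ∫_0^3 f v dx for all v ∈ V (homogeneous Neumann, so boundary terms vanish).
Substituting f(x) = x^2 + 3*x - 15/2, the right-hand side is ∫_0^3 (x^2 + 3*x - 15/2) v dx.
Compatibility check (pure Neumann): taking v ≡ 1 ∈ V gives 0 = ∫_0^3 f dx + (0) − (0), i.e. ∫_0^3 f dx must equal u'(0) − u'(3) = 0. Indeed ∫_0^3 (x^2 + 3*x - 15/2) dx = 0, so the data are compatible. The solution is then unique only up to an additive constant (fix it e.g. by requiring ∫_0^3 u dx = 0).


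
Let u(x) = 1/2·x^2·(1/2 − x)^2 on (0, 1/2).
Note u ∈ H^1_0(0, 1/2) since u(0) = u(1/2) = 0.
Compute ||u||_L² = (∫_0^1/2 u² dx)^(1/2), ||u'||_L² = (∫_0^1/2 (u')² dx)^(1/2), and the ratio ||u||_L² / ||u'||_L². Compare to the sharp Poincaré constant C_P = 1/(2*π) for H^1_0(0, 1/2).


||u||_L² / ||u'||_L² = sqrt(3)/12 < C_P = 1/(2*π).

u(x) = 1/2·x^2·(1/2 − x)^2, so u'(x) = x*(2*x - 1)*(4*x - 1)/4.
u(x) = 1/2·x^2·(1/2 − x)^2 vanishes at x = 0 and x = 1/2, so u ∈ H^1_0(0, 1/2). Differentiate via the product rule and integrate the resulting polynomials term by term.
  ∫_0^1/2 u² dx = ∫_0^1/2 (x^8/4 - x^7/2 + 3*x^6/8 - x^5/8 + x^4/64) dx. Term by term:
    ∫_0^1/2 x^8/4 dx = 1/18432;  ∫_0^1/2 -x^7/2 dx = -1/4096;  ∫_0^1/2 3*x^6/8 dx = 3/7168;
    ∫_0^1/2 -x^5/8 dx = -1/3072;  ∫_0^1/2 x^4/64 dx = 1/10240.
  Sum: 1/18432 − 1/4096 + 3/7168 − 1/3072 + 1/10240 = 1/1290240.
  ∫_0^1/2 (u')² dx = ∫_0^1/2 (4*x^6 - 6*x^5 + 13*x^4/4 - 3*x^3/4 + x^2/16) dx. Term by term:
    ∫_0^1/2 4*x^6 dx = 1/224;  ∫_0^1/2 -6*x^5 dx = -1/64;  ∫_0^1/2 13*x^4/4 dx = 13/640;
    ∫_0^1/2 -3*x^3/4 dx = -3/256;  ∫_0^1/2 x^2/16 dx = 1/384.
  Sum: 1/224 − 1/64 + 13/640 − 3/256 + 1/384 = 1/26880.
∫_0^1/2 u² dx = 1/1290240, so ||u||_L² = sqrt(35)/6720.
∫_0^1/2 (u')² dx = 1/26880, so ||u'||_L² = sqrt(105)/1680.
Ratio ||u||_L² / ||u'||_L² = sqrt(3)/12.
Sharp Poincaré constant on H^1_0(0, 1/2) is C_P = L/π = 1/(2*π), achieved by sin(2*π·x).
A polynomial bump cannot attain the sharp Poincaré constant (only the first sine eigenfunction does), so the ratio is strictly less than C_P, consistent with ||u||_L² ≤ C_P ||u'||_L².


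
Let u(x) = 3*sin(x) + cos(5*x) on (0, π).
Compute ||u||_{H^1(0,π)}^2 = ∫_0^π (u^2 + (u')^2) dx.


||u||_{H^1(0,π)}^2 = 22*π

u'(x) = -5*sin(5*x) + 3*cos(x).
Expand u² and (u')² and integrate term by term on (0, π), using: for integers n ≥ 1, ∫_0^π sin²(nx) dx = ∫_0^π cos²(nx) dx = π/2; for n ≠ n', ∫_0^π sin(nx)sin(n'x) dx = ∫_0^π cos(nx)cos(n'x) dx = 0; and by product-to-sum, ∫_0^π sin(nx)cos(n'x) dx = ½∫_0^π [sin((n+n')x) + sin((n−n')x)] dx, which is 0 when n+n' is even and 2n/(n²−n'²) when n+n' is odd (it need not vanish on (0, π)).
  u² squared terms: (3)²·∫sin(x)² dx = 9·π/2 = 9*π/2;  (1)²·∫cos(5x)² dx = 1·π/2 = π/2.
  u² cross terms: 2·(3)·(1)·∫sin(x)·cos(5x) dx = 6·(0) = 0.
  So ∫_0^π u² dx = 9*π/2 + π/2 + 0 = 5*π.
  (u')² squared terms: (-5)²·∫sin(5x)² dx = 25·π/2 = 25*π/2;  (3)²·∫cos(x)² dx = 9·π/2 = 9*π/2.
  (u')² cross terms: 2·(-5)·(3)·∫sin(5x)·cos(x) dx = -30·(0) = 0.
  So ∫_0^π (u')² dx = 25*π/2 + 9*π/2 + 0 = 17*π.
||u||_{H^1}^2 = (5*π) + (17*π) = 22*π.


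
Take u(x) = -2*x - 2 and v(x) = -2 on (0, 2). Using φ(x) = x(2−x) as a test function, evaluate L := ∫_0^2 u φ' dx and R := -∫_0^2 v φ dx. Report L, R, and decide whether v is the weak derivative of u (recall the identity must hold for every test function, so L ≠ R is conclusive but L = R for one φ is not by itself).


LHS = 8/3, RHS = 8/3. Yes, v = u' weakly.

u(x) = -2*x - 2, classical derivative u'(x) = -2.
φ(x) = x(2−x), so φ'(x) = 2 - 2*x.
Note φ(0) = φ(2) = 0, so the boundary term u·φ vanishes.
LHS = ∫_0^2 u(x) φ'(x) dx = ∫_0^2 (4*x^2 - 4) dx. Term by term:
  ∫_0^2 4*x^2 dx = 32/3;  ∫_0^2 -4 dx = -8.
Sum: 32/3 − 8 = 8/3.
So LHS = 8/3.
∫_0^2 v(x) φ(x) dx = ∫_0^2 (2*x^2 - 4*x) dx. Term by term:
  ∫_0^2 2*x^2 dx = 16/3;  ∫_0^2 -4*x dx = -8.
Sum: 16/3 − 8 = -8/3.
So RHS = -∫_0^2 v(x) φ(x) dx = 8/3.
LHS = RHS, so the identity holds for this test φ.
Moreover u is smooth here and v(x) = u'(x) = -2 pointwise, so the identity holds for every test function. Hence v is the weak derivative of u.


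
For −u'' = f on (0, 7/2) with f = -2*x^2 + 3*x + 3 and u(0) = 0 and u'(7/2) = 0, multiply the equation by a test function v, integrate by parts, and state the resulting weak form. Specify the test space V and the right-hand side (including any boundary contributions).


V = {v ∈ H^1(0, 7/2) : v(0) = 0} (test functions vanish at x = 0 where u is specified); weak form: ∫_0^7/2 u'v' dx = ∫_0^7/2 (-2*x^2 + 3*x + 3) v dx for all v ∈ V.

Multiply both sides by a test function v and integrate from 0 to 7/2:
  ∫_0^7/2 −u''(x) v(x) dx = ∫_0^7/2 f(x) v(x) dx.
Integrate the LHS by parts once:
  ∫_0^7/2 −u'' v dx = −[u'(x) v(x)]_0^7/2 + ∫_0^7/2 u'(x) v'(x) dx.
Thus ∫_0^7/2 u'(x) v'(x) dx = ∫_0^7/2 f(x) v(x) dx + [u'(x) v(x)]_0^7/2.
Choose V so that boundary terms are either known or forced to vanish.
Mixed BC: u(0) = 0 (Dirichlet) and u'(7/2) = 0 (Neumann). Define V = {v ∈ H^1(0, 7/2) : v(0) = 0}. Then [u' v]_0^7/2 = u'(7/2)·v(7/2) − u'(0)·0 = 0.
Weak formulation: find u (satisfying any essential BC) such that ∫_0^7/2 u'(x) v'(x) dx = ∫_0^7/2 f v dx for all v ∈ V (Dirichlet at 0 absorbed into V; the Neumann datum at x = 7/2 is zero, so no boundary term remains).
Substituting f(x) = -2*x^2 + 3*x + 3, the right-hand side is ∫_0^7/2 (-2*x^2 + 3*x + 3) v dx.


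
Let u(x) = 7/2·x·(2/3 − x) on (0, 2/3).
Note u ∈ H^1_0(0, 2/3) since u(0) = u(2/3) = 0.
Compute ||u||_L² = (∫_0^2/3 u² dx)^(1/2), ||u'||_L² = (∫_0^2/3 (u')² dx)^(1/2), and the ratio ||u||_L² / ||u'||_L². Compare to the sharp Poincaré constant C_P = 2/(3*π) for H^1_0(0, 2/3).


||u||_L² / ||u'||_L² = sqrt(10)/15 < C_P = 2/(3*π).

u(x) = 7/2·x·(2/3 − x), so u'(x) = 7/3 - 7*x.
u(x) = 7/2·x·(2/3 − x) vanishes at x = 0 and x = 2/3, so u ∈ H^1_0(0, 2/3). Differentiate via the product rule and integrate the resulting polynomials term by term.
  ∫_0^2/3 u² dx = ∫_0^2/3 (49*x^4/4 - 49*x^3/3 + 49*x^2/9) dx. Term by term:
    ∫_0^2/3 49*x^4/4 dx = 392/1215;  ∫_0^2/3 -49*x^3/3 dx = -196/243;  ∫_0^2/3 49*x^2/9 dx = 392/729.
  Sum: 392/1215 − 196/243 + 392/729 = 196/3645.
  ∫_0^2/3 (u')² dx = ∫_0^2/3 (49*x^2 - 98*x/3 + 49/9) dx. Term by term:
    ∫_0^2/3 49*x^2 dx = 392/81;  ∫_0^2/3 -98*x/3 dx = -196/27;  ∫_0^2/3 49/9 dx = 98/27.
  Sum: 392/81 − 196/27 + 98/27 = 98/81.
∫_0^2/3 u² dx = 196/3645, so ||u||_L² = 14*sqrt(5)/135.
∫_0^2/3 (u')² dx = 98/81, so ||u'||_L² = 7*sqrt(2)/9.
Ratio ||u||_L² / ||u'||_L² = sqrt(10)/15.
Sharp Poincaré constant on H^1_0(0, 2/3) is C_P = L/π = 2/(3*π), achieved by sin(3*π/2·x).
A polynomial bump cannot attain the sharp Poincaré constant (only the first sine eigenfunction does), so the ratio is strictly less than C_P, consistent with ||u||_L² ≤ C_P ||u'||_L².


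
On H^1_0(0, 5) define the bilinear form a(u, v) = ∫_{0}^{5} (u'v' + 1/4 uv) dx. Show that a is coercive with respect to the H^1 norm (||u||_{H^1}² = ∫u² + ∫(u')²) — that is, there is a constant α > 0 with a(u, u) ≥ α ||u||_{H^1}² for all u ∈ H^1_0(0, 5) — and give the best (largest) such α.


α = (25/4 + π^2)/(π^2 + 25)

Coercivity of a(·,·) on H^1_0(0, 5) means a(u, u) ≥ α ||u||_{H^1}² for every u ∈ H^1_0.
The interval has length L = 5, and Poincaré/coercivity depend only on L. Here a(u, u) = ∫(u')² + (1/4)·∫u².
Here 0 < c = 1/4 < 1. The condition a(u,u) ≥ α||u||_{H^1}² reads (1−α)∫(u')² ≥ (α−c)∫u². Any admissible α is ≤ 1 (rapidly oscillating u have ∫u²/∫(u')² → 0), and α = 1 would force 0 ≥ (1−c)∫u², impossible since c < 1; so 1−α > 0. By the sharp Poincaré inequality on H^1_0 of an interval of length L, ∫(u')² ≥ (π/L)²∫u² with equality for the first sine mode sin(π(x−x₀)/L) (x₀ the left endpoint), so the inequality holds for all u iff (1−α)(π/L)² ≥ α − c, i.e. α ≤ ((π/L)² + c)/((π/L)² + 1) = (1 + c(L/π)²)/(1 + (L/π)²). With (π/L)² = π^2/25 and c = 1/4, the largest admissible constant is α = ((π/L)² + c)/((π/L)² + 1).
Simplifying, α = (25/4 + π^2)/(π^2 + 25).


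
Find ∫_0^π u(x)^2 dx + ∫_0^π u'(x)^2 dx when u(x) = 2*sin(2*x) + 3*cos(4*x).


||u||_{H^1(0,π)}^2 = 173*π/2

u'(x) = -12*sin(4*x) + 4*cos(2*x).
Expand u² and (u')² and integrate term by term on (0, π), using: for integers n ≥ 1, ∫_0^π sin²(nx) dx = ∫_0^π cos²(nx) dx = π/2; for n ≠ n', ∫_0^π sin(nx)sin(n'x) dx = ∫_0^π cos(nx)cos(n'x) dx = 0; and by product-to-sum, ∫_0^π sin(nx)cos(n'x) dx = ½∫_0^π [sin((n+n')x) + sin((n−n')x)] dx, which is 0 when n+n' is even and 2n/(n²−n'²) when n+n' is odd (it need not vanish on (0, π)).
  u² squared terms: (2)²·∫sin(2x)² dx = 4·π/2 = 2*π;  (3)²·∫cos(4x)² dx = 9·π/2 = 9*π/2.
  u² cross terms: 2·(2)·(3)·∫sin(2x)·cos(4x) dx = 12·(0) = 0.
  So ∫_0^π u² dx = 2*π + 9*π/2 + 0 = 13*π/2.
  (u')² squared terms: (-12)²·∫sin(4x)² dx = 144·π/2 = 72*π;  (4)²·∫cos(2x)² dx = 16·π/2 = 8*π.
  (u')² cross terms: 2·(-12)·(4)·∫sin(4x)·cos(2x) dx = -96·(0) = 0.
  So ∫_0^π (u')² dx = 72*π + 8*π + 0 = 80*π.
||u||_{H^1}^2 = (13*π/2) + (80*π) = 173*π/2.


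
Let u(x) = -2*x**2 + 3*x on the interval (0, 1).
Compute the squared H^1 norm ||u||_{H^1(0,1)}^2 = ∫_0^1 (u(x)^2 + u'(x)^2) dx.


||u||_{H^1}^2 = 47/15

The H^1 norm (squared) on an interval (0, L) is
  ||u||_{H^1}^2 = ∫_0^L u(x)^2 dx + ∫_0^L u'(x)^2 dx.
Compute u'(x) = 3 - 4*x.
Then u(x)^2 = 4*x**4 - 12*x**3 + 9*x**2 and u'(x)^2 = 16*x**2 - 24*x + 9.
Integrate each monomial from 0 to 1 using ∫_0^1 c·x^n dx = c·1^(n+1)/(n+1):
  ∫_0^1 u(x)^2 dx = ∫_0^1 (4*x^4 - 12*x^3 + 9*x^2) dx. Term by term:
    ∫_0^1 4*x^4 dx = 4/5;  ∫_0^1 -12*x^3 dx = -3;  ∫_0^1 9*x^2 dx = 3.
  Sum: 4/5 − 3 + 3 = 4/5.
  ∫_0^1 u'(x)^2 dx = ∫_0^1 (16*x^2 - 24*x + 9) dx. Term by term:
    ∫_0^1 16*x^2 dx = 16/3;  ∫_0^1 -24*x dx = -12;  ∫_0^1 9 dx = 9.
  Sum: 16/3 − 12 + 9 = 7/3.
Adding: ||u||_{H^1}^2 = 4/5 + 7/3 = 47/15.


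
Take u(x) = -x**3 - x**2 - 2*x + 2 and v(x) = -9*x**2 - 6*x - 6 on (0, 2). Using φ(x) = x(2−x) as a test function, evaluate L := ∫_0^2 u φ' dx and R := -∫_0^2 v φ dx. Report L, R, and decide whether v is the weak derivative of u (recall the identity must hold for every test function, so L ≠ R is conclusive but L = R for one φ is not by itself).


LHS = 152/15, RHS = 152/5. No, v is not the weak derivative of u.

u(x) = -x**3 - x**2 - 2*x + 2, classical derivative u'(x) = -3*x**2 - 2*x - 2.
φ(x) = x(2−x), so φ'(x) = 2 - 2*x.
Note φ(0) = φ(2) = 0, so the boundary term u·φ vanishes.
LHS = ∫_0^2 u(x) φ'(x) dx = ∫_0^2 (2*x^4 + 2*x^2 - 8*x + 4) dx. Term by term:
  ∫_0^2 2*x^4 dx = 64/5;  ∫_0^2 2*x^2 dx = 16/3;  ∫_0^2 -8*x dx = -16;
  ∫_0^2 4 dx = 8.
Sum: 64/5 + 16/3 − 16 + 8 = 152/15.
So LHS = 152/15.
∫_0^2 v(x) φ(x) dx = ∫_0^2 (9*x^4 - 12*x^3 - 6*x^2 - 12*x) dx. Term by term:
  ∫_0^2 9*x^4 dx = 288/5;  ∫_0^2 -12*x^3 dx = -48;  ∫_0^2 -6*x^2 dx = -16;
  ∫_0^2 -12*x dx = -24.
Sum: 288/5 − 48 − 16 − 24 = -152/5.
So RHS = -∫_0^2 v(x) φ(x) dx = 152/5.
LHS − RHS = -304/15 ≠ 0, so the identity fails.
(For a valid weak derivative the identity must hold for EVERY test function, in particular this one. The failure shows v is NOT the weak derivative of u.)
Correct weak derivative would be u'(x) = -3*x**2 - 2*x - 2.


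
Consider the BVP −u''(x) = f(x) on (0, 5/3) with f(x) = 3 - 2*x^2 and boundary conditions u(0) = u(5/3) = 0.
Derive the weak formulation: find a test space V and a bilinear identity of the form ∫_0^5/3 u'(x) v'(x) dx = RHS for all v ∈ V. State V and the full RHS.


V = H^1_0(0, 5/3) (so v(0) = v(5/3) = 0); weak form: ∫_0^5/3 u'v' dx = ∫_0^5/3 (3 - 2*x^2) v dx for all v ∈ V.

Multiply both sides by a test function v and integrate from 0 to 5/3:
  ∫_0^5/3 −u''(x) v(x) dx = ∫_0^5/3 f(x) v(x) dx.
Integrate the LHS by parts once:
  ∫_0^5/3 −u'' v dx = −[u'(x) v(x)]_0^5/3 + ∫_0^5/3 u'(x) v'(x) dx.
Thus ∫_0^5/3 u'(x) v'(x) dx = ∫_0^5/3 f(x) v(x) dx + [u'(x) v(x)]_0^5/3.
Choose V so that boundary terms are either known or forced to vanish.
u is Dirichlet: u(0) = u(5/3) = 0. Let V = H^1_0(0, 5/3); then v(0) = v(5/3) = 0, and [u' v]_0^5/3 = 0.
Weak formulation: find u (satisfying any essential BC) such that ∫_0^5/3 u'(x) v'(x) dx = ∫_0^5/3 f v dx for all v ∈ V.
Substituting f(x) = 3 - 2*x^2, the right-hand side is ∫_0^5/3 (3 - 2*x^2) v dx.


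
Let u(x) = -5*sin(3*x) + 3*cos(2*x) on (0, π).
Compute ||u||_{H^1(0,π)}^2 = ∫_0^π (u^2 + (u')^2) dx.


||u||_{H^1(0,π)}^2 = -180 + 295*π/2

u'(x) = -6*sin(2*x) - 15*cos(3*x).
Expand u² and (u')² and integrate term by term on (0, π), using: for integers n ≥ 1, ∫_0^π sin²(nx) dx = ∫_0^π cos²(nx) dx = π/2; for n ≠ n', ∫_0^π sin(nx)sin(n'x) dx = ∫_0^π cos(nx)cos(n'x) dx = 0; and by product-to-sum, ∫_0^π sin(nx)cos(n'x) dx = ½∫_0^π [sin((n+n')x) + sin((n−n')x)] dx, which is 0 when n+n' is even and 2n/(n²−n'²) when n+n' is odd (it need not vanish on (0, π)).
  u² squared terms: (-5)²·∫sin(3x)² dx = 25·π/2 = 25*π/2;  (3)²·∫cos(2x)² dx = 9·π/2 = 9*π/2.
  u² cross terms: 2·(-5)·(3)·∫sin(3x)·cos(2x) dx = -30·(6/5) = -36.
  So ∫_0^π u² dx = 25*π/2 + 9*π/2 − 36 = -36 + 17*π.
  (u')² squared terms: (-15)²·∫cos(3x)² dx = 225·π/2 = 225*π/2;  (-6)²·∫sin(2x)² dx = 36·π/2 = 18*π.
  (u')² cross terms: 2·(-15)·(-6)·∫cos(3x)·sin(2x) dx = 180·(-4/5) = -144.
  So ∫_0^π (u')² dx = 225*π/2 + 18*π − 144 = -144 + 261*π/2.
||u||_{H^1}^2 = (-36 + 17*π) + (-144 + 261*π/2) = -180 + 295*π/2.


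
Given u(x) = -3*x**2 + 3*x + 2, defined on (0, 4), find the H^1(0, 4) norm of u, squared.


||u||_{H^1}^2 = 6276/5

The H^1 norm (squared) on an interval (0, L) is
  ||u||_{H^1}^2 = ∫_0^L u(x)^2 dx + ∫_0^L u'(x)^2 dx.
Compute u'(x) = 3 - 6*x.
Then u(x)^2 = 9*x**4 - 18*x**3 - 3*x**2 + 12*x + 4 and u'(x)^2 = 36*x**2 - 36*x + 9.
Integrate each monomial from 0 to 4 using ∫_0^4 c·x^n dx = c·4^(n+1)/(n+1):
  ∫_0^4 u(x)^2 dx = ∫_0^4 (9*x^4 - 18*x^3 - 3*x^2 + 12*x + 4) dx. Term by term:
    ∫_0^4 9*x^4 dx = 9216/5;  ∫_0^4 -18*x^3 dx = -1152;  ∫_0^4 -3*x^2 dx = -64;
    ∫_0^4 12*x dx = 96;  ∫_0^4 4 dx = 16.
  Sum: 9216/5 − 1152 − 64 + 96 + 16 = 3696/5.
  ∫_0^4 u'(x)^2 dx = ∫_0^4 (36*x^2 - 36*x + 9) dx. Term by term:
    ∫_0^4 36*x^2 dx = 768;  ∫_0^4 -36*x dx = -288;  ∫_0^4 9 dx = 36.
  Sum: 768 − 288 + 36 = 516.
Adding: ||u||_{H^1}^2 = 3696/5 + 516 = 6276/5.


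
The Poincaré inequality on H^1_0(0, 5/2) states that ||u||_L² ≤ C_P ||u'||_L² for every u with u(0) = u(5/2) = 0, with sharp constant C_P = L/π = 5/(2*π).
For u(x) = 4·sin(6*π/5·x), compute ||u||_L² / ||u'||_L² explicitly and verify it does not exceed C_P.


||u||_L² / ||u'||_L² = 5/(6*π) < C_P = 5/(2*π).

u(x) = 4·sin(6*π/5·x), so u'(x) = 24*π*cos(6*π*x/5)/5.
Writing u(x) = A·sin(kπx/L) with A = 4 and k = 3, use ∫_0^L sin²(kπx/L) dx = L/2 and ∫_0^L cos²(kπx/L) dx = L/2.
u² = 16·sin²(6*π/5·x) and (u')² = 576*π^2/25·cos²(6*π/5·x), and each of sin², cos² integrates to L/2 = 5/4 over (0, 5/2).
∫_0^5/2 u² dx = 20, so ||u||_L² = 2*sqrt(5).
∫_0^5/2 (u')² dx = 144*π^2/5, so ||u'||_L² = 12*sqrt(5)*π/5.
Ratio ||u||_L² / ||u'||_L² = 5/(6*π).
Sharp Poincaré constant on H^1_0(0, 5/2) is C_P = L/π = 5/(2*π), achieved by sin(2*π/5·x).
This is the k = 3 harmonic; the ratio L/(kπ) is strictly less than C_P = L/π, consistent with the sharp inequality ||u||_L² ≤ C_P ||u'||_L².


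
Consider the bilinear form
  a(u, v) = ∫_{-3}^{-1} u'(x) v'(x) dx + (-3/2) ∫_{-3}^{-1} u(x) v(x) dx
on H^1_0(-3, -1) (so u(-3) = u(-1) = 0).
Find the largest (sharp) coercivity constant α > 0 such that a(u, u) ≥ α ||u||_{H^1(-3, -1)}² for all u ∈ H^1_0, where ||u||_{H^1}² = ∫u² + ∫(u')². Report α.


α = (-6 + π^2)/(4 + π^2)

Coercivity of a(·,·) on H^1_0(-3, -1) means a(u, u) ≥ α ||u||_{H^1}² for every u ∈ H^1_0.
The interval has length L = 2, and Poincaré/coercivity depend only on L. Here a(u, u) = ∫(u')² + (-3/2)·∫u².
Here c = -3/2 < 0 with |c| < (π/L)² = π^2/4, so coercivity still holds. The condition a(u,u) ≥ α||u||_{H^1}² reads (1−α)∫(u')² ≥ (α−c)∫u². Any admissible α is ≤ 1 (rapidly oscillating u have ∫u²/∫(u')² → 0), and α = 1 would force 0 ≥ (1−c)∫u², impossible since c < 1; so 1−α > 0. By the sharp Poincaré inequality on H^1_0 of an interval of length L, ∫(u')² ≥ (π/L)²∫u² with equality for the first sine mode sin(π(x−x₀)/L) (x₀ the left endpoint), so the inequality holds for all u iff (1−α)(π/L)² ≥ α − c, i.e. α ≤ ((π/L)² + c)/((π/L)² + 1) = (1 + c(L/π)²)/(1 + (L/π)²). (Direct route, valid since c ≤ 0: Poincaré gives c∫u² ≥ c(L/π)²∫(u')², so a(u,u) ≥ (1 + c(L/π)²)∫(u')², while ||u||_{H^1}² ≤ (1 + (L/π)²)∫(u')²; dividing yields the same α.) With (π/L)² = π^2/4 and c = -3/2, the largest admissible constant is α = ((π/L)² + c)/((π/L)² + 1).
Simplifying, α = (-6 + π^2)/(4 + π^2).


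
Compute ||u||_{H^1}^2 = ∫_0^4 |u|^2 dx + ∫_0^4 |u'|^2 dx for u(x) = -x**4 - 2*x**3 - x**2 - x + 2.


||u||_{H^1}^2 = 51366236/315

The H^1 norm (squared) on an interval (0, L) is
  ||u||_{H^1}^2 = ∫_0^L u(x)^2 dx + ∫_0^L u'(x)^2 dx.
Compute u'(x) = -4*x**3 - 6*x**2 - 2*x - 1.
Then u(x)^2 = x**8 + 4*x**7 + 6*x**6 + 6*x**5 + x**4 - 6*x**3 - 3*x**2 - 4*x + 4 and u'(x)^2 = 16*x**6 + 48*x**5 + 52*x**4 + 32*x**3 + 16*x**2 + 4*x + 1.
Integrate each monomial from 0 to 4 using ∫_0^4 c·x^n dx = c·4^(n+1)/(n+1):
  ∫_0^4 u(x)^2 dx = ∫_0^4 (x^8 + 4*x^7 + 6*x^6 + 6*x^5 + x^4 - 6*x^3 - 3*x^2 - 4*x + 4) dx. Term by term:
    ∫_0^4 x^8 dx = 262144/9;  ∫_0^4 4*x^7 dx = 32768;  ∫_0^4 6*x^6 dx = 98304/7;
    ∫_0^4 6*x^5 dx = 4096;  ∫_0^4 x^4 dx = 1024/5;  ∫_0^4 -6*x^3 dx = -384;
    ∫_0^4 -3*x^2 dx = -64;  ∫_0^4 -4*x dx = -32;  ∫_0^4 4 dx = 16.
  Sum: 262144/9 + 32768 + 98304/7 + 4096 + 1024/5 − 384 − 64 − 32 + 16 = 25129232/315.
  ∫_0^4 u'(x)^2 dx = ∫_0^4 (16*x^6 + 48*x^5 + 52*x^4 + 32*x^3 + 16*x^2 + 4*x + 1) dx. Term by term:
    ∫_0^4 16*x^6 dx = 262144/7;  ∫_0^4 48*x^5 dx = 32768;  ∫_0^4 52*x^4 dx = 53248/5;
    ∫_0^4 32*x^3 dx = 2048;  ∫_0^4 16*x^2 dx = 1024/3;  ∫_0^4 4*x dx = 32;
    ∫_0^4 1 dx = 4.
  Sum: 262144/7 + 32768 + 53248/5 + 2048 + 1024/3 + 32 + 4 = 8745668/105.
Adding: ||u||_{H^1}^2 = 25129232/315 + 8745668/105 = 51366236/315.


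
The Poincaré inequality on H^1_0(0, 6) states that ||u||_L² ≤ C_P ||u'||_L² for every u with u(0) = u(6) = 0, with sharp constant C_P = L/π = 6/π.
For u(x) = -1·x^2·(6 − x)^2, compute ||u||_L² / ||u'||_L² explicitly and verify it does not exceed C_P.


||u||_L² / ||u'||_L² = sqrt(3) < C_P = 6/π.

u(x) = -1·x^2·(6 − x)^2, so u'(x) = 4*x*(-x^2 + 9*x - 18).
u(x) = -1·x^2·(6 − x)^2 vanishes at x = 0 and x = 6, so u ∈ H^1_0(0, 6). Differentiate via the product rule and integrate the resulting polynomials term by term.
  ∫_0^6 u² dx = ∫_0^6 (x^8 - 24*x^7 + 216*x^6 - 864*x^5 + 1296*x^4) dx. Term by term:
    ∫_0^6 x^8 dx = 1119744;  ∫_0^6 -24*x^7 dx = -5038848;  ∫_0^6 216*x^6 dx = 60466176/7;
    ∫_0^6 -864*x^5 dx = -6718464;  ∫_0^6 1296*x^4 dx = 10077696/5.
  Sum: 1119744 − 5038848 + 60466176/7 − 6718464 + 10077696/5 = 559872/35.
  ∫_0^6 (u')² dx = ∫_0^6 (16*x^6 - 288*x^5 + 1872*x^4 - 5184*x^3 + 5184*x^2) dx. Term by term:
    ∫_0^6 16*x^6 dx = 4478976/7;  ∫_0^6 -288*x^5 dx = -2239488;  ∫_0^6 1872*x^4 dx = 14556672/5;
    ∫_0^6 -5184*x^3 dx = -1679616;  ∫_0^6 5184*x^2 dx = 373248.
  Sum: 4478976/7 − 2239488 + 14556672/5 − 1679616 + 373248 = 186624/35.
∫_0^6 u² dx = 559872/35, so ||u||_L² = 432*sqrt(105)/35.
∫_0^6 (u')² dx = 186624/35, so ||u'||_L² = 432*sqrt(35)/35.
Ratio ||u||_L² / ||u'||_L² = sqrt(3).
Sharp Poincaré constant on H^1_0(0, 6) is C_P = L/π = 6/π, achieved by sin(π/6·x).
A polynomial bump cannot attain the sharp Poincaré constant (only the first sine eigenfunction does), so the ratio is strictly less than C_P, consistent with ||u||_L² ≤ C_P ||u'||_L².


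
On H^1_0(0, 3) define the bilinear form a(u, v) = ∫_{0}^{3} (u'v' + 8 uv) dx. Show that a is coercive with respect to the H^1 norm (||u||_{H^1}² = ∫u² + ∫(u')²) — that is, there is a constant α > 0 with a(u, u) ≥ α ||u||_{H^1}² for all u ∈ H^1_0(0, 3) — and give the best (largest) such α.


α = 1

Coercivity of a(·,·) on H^1_0(0, 3) means a(u, u) ≥ α ||u||_{H^1}² for every u ∈ H^1_0.
The interval has length L = 3, and Poincaré/coercivity depend only on L. Here a(u, u) = ∫(u')² + (8)·∫u².
Here c = 8 ≥ 1, so a(u,u) = ∫(u')² + c∫u² ≥ ∫(u')² + ∫u² = ||u||_{H^1}², i.e. α = 1 works. No larger α is possible: a(u,u) ≥ α||u||_{H^1}² means (1−α)∫(u')² ≥ (α−c)∫u², and for the modes u_n = sin(nπ(x−x₀)/L) (x₀ the left endpoint) one has ∫u_n²/∫(u_n')² = (L/(nπ))² → 0, so a(u_n,u_n)/||u_n||_{H^1}² → 1. Hence the optimal constant is α = 1.
Therefore α = 1.


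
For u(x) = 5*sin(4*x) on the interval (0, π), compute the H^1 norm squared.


||u||_{H^1(0,π)}^2 = 425*π/2

u'(x) = 20*cos(4*x).
Expand u² and (u')² and integrate term by term on (0, π), using: for integers n ≥ 1, ∫_0^π sin²(nx) dx = ∫_0^π cos²(nx) dx = π/2; for n ≠ n', ∫_0^π sin(nx)sin(n'x) dx = ∫_0^π cos(nx)cos(n'x) dx = 0; and by product-to-sum, ∫_0^π sin(nx)cos(n'x) dx = ½∫_0^π [sin((n+n')x) + sin((n−n')x)] dx, which is 0 when n+n' is even and 2n/(n²−n'²) when n+n' is odd (it need not vanish on (0, π)).
  u² squared terms: (5)²·∫sin(4x)² dx = 25·π/2 = 25*π/2.
  So ∫_0^π u² dx = 25*π/2.
  (u')² squared terms: (20)²·∫cos(4x)² dx = 400·π/2 = 200*π.
  So ∫_0^π (u')² dx = 200*π.
||u||_{H^1}^2 = (25*π/2) + (200*π) = 425*π/2.


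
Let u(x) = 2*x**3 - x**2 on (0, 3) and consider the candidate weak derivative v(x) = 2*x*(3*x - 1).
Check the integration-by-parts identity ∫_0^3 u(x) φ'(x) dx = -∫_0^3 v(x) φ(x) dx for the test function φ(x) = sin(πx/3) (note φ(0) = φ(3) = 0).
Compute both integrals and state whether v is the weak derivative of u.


LHS = -144/π + 648/π^3, RHS = -144/π + 648/π^3. Yes, v = u' weakly.

u(x) = 2*x**3 - x**2, classical derivative u'(x) = 6*x**2 - 2*x.
φ(x) = sin(πx/3), so φ'(x) = π*cos(π*x/3)/3.
Note φ(0) = φ(3) = 0, so the boundary term u·φ vanishes.
LHS = ∫_0^3 u(x) φ'(x) dx = ∫_0^3 (2*π*x^3*cos(π*x/3)/3 - π*x^2*cos(π*x/3)/3) dx. Term by term:
  ∫_0^3 -π*x^2*cos(π*x/3)/3 dx = 18/π;  ∫_0^3 2*π*x^3*cos(π*x/3)/3 dx = -162/π + 648/π^3.
Sum: 18/π + -162/π + 648/π^3 = -144/π + 648/π^3.
So LHS = -144/π + 648/π^3.
∫_0^3 v(x) φ(x) dx = ∫_0^3 (6*x^2*sin(π*x/3) - 2*x*sin(π*x/3)) dx. Term by term:
  ∫_0^3 -2*x*sin(π*x/3) dx = -18/π;  ∫_0^3 6*x^2*sin(π*x/3) dx = -648/π^3 + 162/π.
Sum: -18/π + -648/π^3 + 162/π = -648/π^3 + 144/π.
So RHS = -∫_0^3 v(x) φ(x) dx = -144/π + 648/π^3.
LHS = RHS, so the identity holds for this test φ.
Moreover u is smooth here and v(x) = u'(x) = 6*x**2 - 2*x pointwise, so the identity holds for every test function. Hence v is the weak derivative of u.


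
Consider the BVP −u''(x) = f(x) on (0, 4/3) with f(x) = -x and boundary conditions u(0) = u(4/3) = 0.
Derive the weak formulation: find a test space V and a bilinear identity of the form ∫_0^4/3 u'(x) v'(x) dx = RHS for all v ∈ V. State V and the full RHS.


V = H^1_0(0, 4/3) (so v(0) = v(4/3) = 0); weak form: ∫_0^4/3 u'v' dx = ∫_0^4/3 (-x) v dx for all v ∈ V.

Multiply both sides by a test function v and integrate from 0 to 4/3:
  ∫_0^4/3 −u''(x) v(x) dx = ∫_0^4/3 f(x) v(x) dx.
Integrate the LHS by parts once:
  ∫_0^4/3 −u'' v dx = −[u'(x) v(x)]_0^4/3 + ∫_0^4/3 u'(x) v'(x) dx.
Thus ∫_0^4/3 u'(x) v'(x) dx = ∫_0^4/3 f(x) v(x) dx + [u'(x) v(x)]_0^4/3.
Choose V so that boundary terms are either known or forced to vanish.
u is Dirichlet: u(0) = u(4/3) = 0. Let V = H^1_0(0, 4/3); then v(0) = v(4/3) = 0, and [u' v]_0^4/3 = 0.
Weak formulation: find u (satisfying any essential BC) such that ∫_0^4/3 u'(x) v'(x) dx = ∫_0^4/3 f v dx for all v ∈ V.
Substituting f(x) = -x, the right-hand side is ∫_0^4/3 (-x) v dx.


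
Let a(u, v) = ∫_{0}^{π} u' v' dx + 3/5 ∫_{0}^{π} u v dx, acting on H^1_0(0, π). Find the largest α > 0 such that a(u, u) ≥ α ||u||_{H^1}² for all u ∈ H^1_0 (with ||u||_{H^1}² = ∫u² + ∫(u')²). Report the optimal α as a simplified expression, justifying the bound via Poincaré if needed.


α = 4/5

Coercivity of a(·,·) on H^1_0(0, π) means a(u, u) ≥ α ||u||_{H^1}² for every u ∈ H^1_0.
The interval has length L = π, and Poincaré/coercivity depend only on L. Here a(u, u) = ∫(u')² + (3/5)·∫u².
Here 0 < c = 3/5 < 1. The condition a(u,u) ≥ α||u||_{H^1}² reads (1−α)∫(u')² ≥ (α−c)∫u². Any admissible α is ≤ 1 (rapidly oscillating u have ∫u²/∫(u')² → 0), and α = 1 would force 0 ≥ (1−c)∫u², impossible since c < 1; so 1−α > 0. By the sharp Poincaré inequality on H^1_0 of an interval of length L, ∫(u')² ≥ (π/L)²∫u² with equality for the first sine mode sin(π(x−x₀)/L) (x₀ the left endpoint), so the inequality holds for all u iff (1−α)(π/L)² ≥ α − c, i.e. α ≤ ((π/L)² + c)/((π/L)² + 1) = (1 + c(L/π)²)/(1 + (L/π)²). With (π/L)² = 1 and c = 3/5, the largest admissible constant is α = ((π/L)² + c)/((π/L)² + 1).
Simplifying, α = 4/5.


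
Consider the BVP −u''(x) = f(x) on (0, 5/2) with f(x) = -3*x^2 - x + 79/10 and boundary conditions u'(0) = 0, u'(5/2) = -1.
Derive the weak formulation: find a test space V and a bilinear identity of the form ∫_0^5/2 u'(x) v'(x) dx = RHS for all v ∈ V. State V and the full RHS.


V = H^1(0, 5/2) (v unrestricted at boundary; u is determined up to an additive constant); weak form: ∫_0^5/2 u'v' dx = ∫_0^5/2 (-3*x^2 - x + 79/10) v dx − v(5/2) for all v ∈ V.

Multiply both sides by a test function v and integrate from 0 to 5/2:
  ∫_0^5/2 −u''(x) v(x) dx = ∫_0^5/2 f(x) v(x) dx.
Integrate the LHS by parts once:
  ∫_0^5/2 −u'' v dx = −[u'(x) v(x)]_0^5/2 + ∫_0^5/2 u'(x) v'(x) dx.
Thus ∫_0^5/2 u'(x) v'(x) dx = ∫_0^5/2 f(x) v(x) dx + [u'(x) v(x)]_0^5/2.
Choose V so that boundary terms are either known or forced to vanish.
u has inhomogeneous Neumann u'(0) = 0, u'(5/2) = -1. [u' v]_0^5/2 = (-1)·v(5/2) − (0)·v(0) = − v(5/2). Take V = H^1(0, 5/2); boundary term becomes part of RHS.
Weak formulation: find u (satisfying any essential BC) such that ∫_0^5/2 u'(x) v'(x) dx = ∫_0^5/2 f v dx − v(5/2) for all v ∈ V (Neumann data are natural BCs: they enter the RHS as boundary terms).
Substituting f(x) = -3*x^2 - x + 79/10, the right-hand side is ∫_0^5/2 (-3*x^2 - x + 79/10) v dx − v(5/2).
Compatibility check (pure Neumann): taking v ≡ 1 ∈ V gives 0 = ∫_0^5/2 f dx + (-1) − (0), i.e. ∫_0^5/2 f dx must equal u'(0) − u'(5/2) = 1. Indeed ∫_0^5/2 (-3*x^2 - x + 79/10) dx = 1, so the data are compatible. The solution is then unique only up to an additive constant (fix it e.g. by requiring ∫_0^5/2 u dx = 0).


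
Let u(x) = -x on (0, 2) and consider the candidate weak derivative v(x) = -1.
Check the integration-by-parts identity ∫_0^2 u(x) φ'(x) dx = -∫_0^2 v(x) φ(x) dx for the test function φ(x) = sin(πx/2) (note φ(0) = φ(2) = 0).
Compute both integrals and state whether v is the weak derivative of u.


LHS = 4/π, RHS = 4/π. Yes, v = u' weakly.

u(x) = -x, classical derivative u'(x) = -1.
φ(x) = sin(πx/2), so φ'(x) = π*cos(π*x/2)/2.
Note φ(0) = φ(2) = 0, so the boundary term u·φ vanishes.
LHS = ∫_0^2 u(x) φ'(x) dx = ∫_0^2 (-π*x*cos(π*x/2)/2) dx. Term by term:
  ∫_0^2 -π*x*cos(π*x/2)/2 dx = 4/π.
So LHS = 4/π.
∫_0^2 v(x) φ(x) dx = ∫_0^2 (-sin(π*x/2)) dx. Term by term:
  ∫_0^2 -sin(π*x/2) dx = -4/π.
So RHS = -∫_0^2 v(x) φ(x) dx = 4/π.
LHS = RHS, so the identity holds for this test φ.
Moreover u is smooth here and v(x) = u'(x) = -1 pointwise, so the identity holds for every test function. Hence v is the weak derivative of u.


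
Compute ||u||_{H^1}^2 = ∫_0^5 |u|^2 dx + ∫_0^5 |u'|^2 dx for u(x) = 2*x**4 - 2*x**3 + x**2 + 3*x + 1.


||u||_{H^1}^2 = 137771275/126

The H^1 norm (squared) on an interval (0, L) is
  ||u||_{H^1}^2 = ∫_0^L u(x)^2 dx + ∫_0^L u'(x)^2 dx.
Compute u'(x) = 8*x**3 - 6*x**2 + 2*x + 3.
Then u(x)^2 = 4*x**8 - 8*x**7 + 8*x**6 + 8*x**5 - 7*x**4 + 2*x**3 + 11*x**2 + 6*x + 1 and u'(x)^2 = 64*x**6 - 96*x**5 + 68*x**4 + 24*x**3 - 32*x**2 + 12*x + 9.
Integrate each monomial from 0 to 5 using ∫_0^5 c·x^n dx = c·5^(n+1)/(n+1):
  ∫_0^5 u(x)^2 dx = ∫_0^5 (4*x^8 - 8*x^7 + 8*x^6 + 8*x^5 - 7*x^4 + 2*x^3 + 11*x^2 + 6*x + 1) dx. Term by term:
    ∫_0^5 4*x^8 dx = 7812500/9;  ∫_0^5 -8*x^7 dx = -390625;  ∫_0^5 8*x^6 dx = 625000/7;
    ∫_0^5 8*x^5 dx = 62500/3;  ∫_0^5 -7*x^4 dx = -4375;  ∫_0^5 2*x^3 dx = 625/2;
    ∫_0^5 11*x^2 dx = 1375/3;  ∫_0^5 6*x dx = 75;  ∫_0^5 1 dx = 5.
  Sum: 7812500/9 − 390625 + 625000/7 + 62500/3 − 4375 + 625/2 + 1375/3 + 75 + 5 = 73587205/126.
  ∫_0^5 u'(x)^2 dx = ∫_0^5 (64*x^6 - 96*x^5 + 68*x^4 + 24*x^3 - 32*x^2 + 12*x + 9) dx. Term by term:
    ∫_0^5 64*x^6 dx = 5000000/7;  ∫_0^5 -96*x^5 dx = -250000;  ∫_0^5 68*x^4 dx = 42500;
    ∫_0^5 24*x^3 dx = 3750;  ∫_0^5 -32*x^2 dx = -4000/3;  ∫_0^5 12*x dx = 150;
    ∫_0^5 9 dx = 45.
  Sum: 5000000/7 − 250000 + 42500 + 3750 − 4000/3 + 150 + 45 = 10697345/21.
Adding: ||u||_{H^1}^2 = 73587205/126 + 10697345/21 = 137771275/126.


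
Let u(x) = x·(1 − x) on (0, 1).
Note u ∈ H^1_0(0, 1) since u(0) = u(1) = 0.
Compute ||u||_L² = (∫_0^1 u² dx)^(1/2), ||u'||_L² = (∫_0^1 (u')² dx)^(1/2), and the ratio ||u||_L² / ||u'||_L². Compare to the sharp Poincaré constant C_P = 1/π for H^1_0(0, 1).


||u||_L² / ||u'||_L² = sqrt(10)/10 < C_P = 1/π.

u(x) = x·(1 − x), so u'(x) = 1 - 2*x.
u(x) = x·(1 − x) vanishes at x = 0 and x = 1, so u ∈ H^1_0(0, 1). Differentiate via the product rule and integrate the resulting polynomials term by term.
  ∫_0^1 u² dx = ∫_0^1 (x^4 - 2*x^3 + x^2) dx. Term by term:
    ∫_0^1 x^4 dx = 1/5;  ∫_0^1 -2*x^3 dx = -1/2;  ∫_0^1 x^2 dx = 1/3.
  Sum: 1/5 − 1/2 + 1/3 = 1/30.
  ∫_0^1 (u')² dx = ∫_0^1 (4*x^2 - 4*x + 1) dx. Term by term:
    ∫_0^1 4*x^2 dx = 4/3;  ∫_0^1 -4*x dx = -2;  ∫_0^1 1 dx = 1.
  Sum: 4/3 − 2 + 1 = 1/3.
∫_0^1 u² dx = 1/30, so ||u||_L² = sqrt(30)/30.
∫_0^1 (u')² dx = 1/3, so ||u'||_L² = sqrt(3)/3.
Ratio ||u||_L² / ||u'||_L² = sqrt(10)/10.
Sharp Poincaré constant on H^1_0(0, 1) is C_P = L/π = 1/π, achieved by sin(π·x).
A polynomial bump cannot attain the sharp Poincaré constant (only the first sine eigenfunction does), so the ratio is strictly less than C_P, consistent with ||u||_L² ≤ C_P ||u'||_L².


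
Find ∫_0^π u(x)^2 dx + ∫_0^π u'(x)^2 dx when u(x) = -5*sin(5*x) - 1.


||u||_{H^1(0,π)}^2 = 4 + 326*π

u'(x) = -25*cos(5*x).
Expand u² and (u')² and integrate term by term on (0, π), using: for integers n ≥ 1, ∫_0^π sin²(nx) dx = ∫_0^π cos²(nx) dx = π/2; for n ≠ n', ∫_0^π sin(nx)sin(n'x) dx = ∫_0^π cos(nx)cos(n'x) dx = 0; and by product-to-sum, ∫_0^π sin(nx)cos(n'x) dx = ½∫_0^π [sin((n+n')x) + sin((n−n')x)] dx, which is 0 when n+n' is even and 2n/(n²−n'²) when n+n' is odd (it need not vanish on (0, π)). For the constant mode: ∫_0^π 1 dx = π, ∫_0^π cos(nx) dx = 0, ∫_0^π sin(nx) dx = (1−(−1)^n)/n.
  u² squared terms: (-1)²·∫1 dx = 1·π = π;  (-5)²·∫sin(5x)² dx = 25·π/2 = 25*π/2.
  u² cross terms: 2·(-1)·(-5)·∫1·sin(5x) dx = 10·(2/5) = 4.
  So ∫_0^π u² dx = π + 25*π/2 + 4 = 4 + 27*π/2.
  (u')² squared terms: (-25)²·∫cos(5x)² dx = 625·π/2 = 625*π/2.
  So ∫_0^π (u')² dx = 625*π/2.
||u||_{H^1}^2 = (4 + 27*π/2) + (625*π/2) = 4 + 326*π.
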